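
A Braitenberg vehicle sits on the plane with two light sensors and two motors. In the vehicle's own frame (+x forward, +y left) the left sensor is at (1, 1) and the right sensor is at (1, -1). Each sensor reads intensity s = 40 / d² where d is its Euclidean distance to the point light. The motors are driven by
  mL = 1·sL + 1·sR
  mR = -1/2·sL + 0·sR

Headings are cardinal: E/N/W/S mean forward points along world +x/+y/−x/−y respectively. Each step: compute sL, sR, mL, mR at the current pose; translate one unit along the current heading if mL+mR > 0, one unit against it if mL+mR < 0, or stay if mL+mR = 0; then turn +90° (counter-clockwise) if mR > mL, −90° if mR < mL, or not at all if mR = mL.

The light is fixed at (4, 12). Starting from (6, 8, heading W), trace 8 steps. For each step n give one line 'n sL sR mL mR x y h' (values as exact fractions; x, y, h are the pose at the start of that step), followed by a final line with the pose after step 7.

0 20/13 4 72/13 -10/13 6 8 W
1 40/9 40/13 880/117 -20/9 5 8 N
2 5 2 7 -5/2 5 9 E
3 8/5 40/17 336/85 -4/5 6 9 S
4 20/13 4 72/13 -10/13 6 8 W
5 40/9 40/13 880/117 -20/9 5 8 N
6 5 2 7 -5/2 5 9 E
7 8/5 40/17 336/85 -4/5 6 9 S
final 6 8 W

n=0: pose=(6,8,W); sL=20/13, sR=4; mL=72/13, mR=-10/13; mL+mR=62/13 → advance +1; mR−mL=-82/13 → turn -1·90°
n=1: pose=(5,8,N); sL=40/9, sR=40/13; mL=880/117, mR=-20/9; mL+mR=620/117 → advance +1; mR−mL=-380/39 → turn -1·90°
n=2: pose=(5,9,E); sL=5, sR=2; mL=7, mR=-5/2; mL+mR=9/2 → advance +1; mR−mL=-19/2 → turn -1·90°
n=3: pose=(6,9,S); sL=8/5, sR=40/17; mL=336/85, mR=-4/5; mL+mR=268/85 → advance +1; mR−mL=-404/85 → turn -1·90°
n=4: pose=(6,8,W); sL=20/13, sR=4; mL=72/13, mR=-10/13; mL+mR=62/13 → advance +1; mR−mL=-82/13 → turn -1·90°
n=5: pose=(5,8,N); sL=40/9, sR=40/13; mL=880/117, mR=-20/9; mL+mR=620/117 → advance +1; mR−mL=-380/39 → turn -1·90°
n=6: pose=(5,9,E); sL=5, sR=2; mL=7, mR=-5/2; mL+mR=9/2 → advance +1; mR−mL=-19/2 → turn -1·90°
n=7: pose=(6,9,S); sL=8/5, sR=40/17; mL=336/85, mR=-4/5; mL+mR=268/85 → advance +1; mR−mL=-404/85 → turn -1·90°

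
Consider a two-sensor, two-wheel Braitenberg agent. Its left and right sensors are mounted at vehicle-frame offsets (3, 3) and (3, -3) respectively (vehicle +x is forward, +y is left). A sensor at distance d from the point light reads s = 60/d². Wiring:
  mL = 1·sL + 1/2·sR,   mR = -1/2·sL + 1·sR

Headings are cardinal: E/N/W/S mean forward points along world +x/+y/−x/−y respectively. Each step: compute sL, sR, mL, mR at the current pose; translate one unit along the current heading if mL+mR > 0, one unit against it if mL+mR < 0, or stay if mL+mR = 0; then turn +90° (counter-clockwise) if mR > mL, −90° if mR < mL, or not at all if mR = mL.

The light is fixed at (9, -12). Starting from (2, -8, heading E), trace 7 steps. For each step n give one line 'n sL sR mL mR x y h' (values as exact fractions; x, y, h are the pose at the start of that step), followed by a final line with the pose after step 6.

0 12/13 60/17 594/221 678/221 2 -8 E
1 6/13 30/29 369/377 303/377 3 -8 N
2 60/73 60/13 2970/949 3990/949 3 -7 E
3 15/32 15/17 495/544 705/1088 4 -7 N
4 12/17 60/13 666/221 942/221 4 -6 E
5 6/13 30/41 441/533 267/533 5 -6 N
6 60/101 60/17 4050/1717 5550/1717 5 -5 E
final 6 -5 N

n=0: pose=(2,-8,E); sL=12/13, sR=60/17; mL=594/221, mR=678/221; mL+mR=1272/221 → advance +1; mR−mL=84/221 → turn +1·90°
n=1: pose=(3,-8,N); sL=6/13, sR=30/29; mL=369/377, mR=303/377; mL+mR=672/377 → advance +1; mR−mL=-66/377 → turn -1·90°
n=2: pose=(3,-7,E); sL=60/73, sR=60/13; mL=2970/949, mR=3990/949; mL+mR=6960/949 → advance +1; mR−mL=1020/949 → turn +1·90°
n=3: pose=(4,-7,N); sL=15/32, sR=15/17; mL=495/544, mR=705/1088; mL+mR=1695/1088 → advance +1; mR−mL=-285/1088 → turn -1·90°
n=4: pose=(4,-6,E); sL=12/17, sR=60/13; mL=666/221, mR=942/221; mL+mR=1608/221 → advance +1; mR−mL=276/221 → turn +1·90°
n=5: pose=(5,-6,N); sL=6/13, sR=30/41; mL=441/533, mR=267/533; mL+mR=708/533 → advance +1; mR−mL=-174/533 → turn -1·90°
n=6: pose=(5,-5,E); sL=60/101, sR=60/17; mL=4050/1717, mR=5550/1717; mL+mR=9600/1717 → advance +1; mR−mL=1500/1717 → turn +1·90°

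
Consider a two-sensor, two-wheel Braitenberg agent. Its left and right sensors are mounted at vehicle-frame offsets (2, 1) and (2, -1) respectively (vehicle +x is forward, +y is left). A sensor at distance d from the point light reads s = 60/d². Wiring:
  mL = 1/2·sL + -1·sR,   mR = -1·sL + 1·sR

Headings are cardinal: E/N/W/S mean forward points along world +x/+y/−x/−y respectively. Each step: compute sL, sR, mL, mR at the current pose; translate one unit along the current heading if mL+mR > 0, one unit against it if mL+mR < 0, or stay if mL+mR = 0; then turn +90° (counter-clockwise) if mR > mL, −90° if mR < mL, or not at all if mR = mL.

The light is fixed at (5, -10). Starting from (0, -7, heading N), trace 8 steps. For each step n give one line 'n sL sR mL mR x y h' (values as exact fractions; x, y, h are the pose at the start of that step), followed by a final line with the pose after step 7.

0 60/61 60/41 -2430/2501 1200/2501 0 -7 N
1 6/5 30/29 -63/145 -24/145 0 -8 W
2 20/3 12/5 14/15 -64/15 1 -8 S
3 3/2 15/13 -21/52 -9/26 1 -7 W
4 12 60/17 42/17 -144/17 2 -7 S
5 30/17 6/5 -27/85 -48/85 2 -6 W
6 4/3 60/37 -106/111 32/111 3 -6 N
7 3 15/8 -3/8 -9/8 3 -7 W
final 4 -7 N

n=0: pose=(0,-7,N); sL=60/61, sR=60/41; mL=-2430/2501, mR=1200/2501; mL+mR=-30/61 → advance -1; mR−mL=3630/2501 → turn +1·90°
n=1: pose=(0,-8,W); sL=6/5, sR=30/29; mL=-63/145, mR=-24/145; mL+mR=-3/5 → advance -1; mR−mL=39/145 → turn +1·90°
n=2: pose=(1,-8,S); sL=20/3, sR=12/5; mL=14/15, mR=-64/15; mL+mR=-10/3 → advance -1; mR−mL=-26/5 → turn -1·90°
n=3: pose=(1,-7,W); sL=3/2, sR=15/13; mL=-21/52, mR=-9/26; mL+mR=-3/4 → advance -1; mR−mL=3/52 → turn +1·90°
n=4: pose=(2,-7,S); sL=12, sR=60/17; mL=42/17, mR=-144/17; mL+mR=-6 → advance -1; mR−mL=-186/17 → turn -1·90°
n=5: pose=(2,-6,W); sL=30/17, sR=6/5; mL=-27/85, mR=-48/85; mL+mR=-15/17 → advance -1; mR−mL=-21/85 → turn -1·90°
n=6: pose=(3,-6,N); sL=4/3, sR=60/37; mL=-106/111, mR=32/111; mL+mR=-2/3 → advance -1; mR−mL=46/37 → turn +1·90°
n=7: pose=(3,-7,W); sL=3, sR=15/8; mL=-3/8, mR=-9/8; mL+mR=-3/2 → advance -1; mR−mL=-3/4 → turn -1·90°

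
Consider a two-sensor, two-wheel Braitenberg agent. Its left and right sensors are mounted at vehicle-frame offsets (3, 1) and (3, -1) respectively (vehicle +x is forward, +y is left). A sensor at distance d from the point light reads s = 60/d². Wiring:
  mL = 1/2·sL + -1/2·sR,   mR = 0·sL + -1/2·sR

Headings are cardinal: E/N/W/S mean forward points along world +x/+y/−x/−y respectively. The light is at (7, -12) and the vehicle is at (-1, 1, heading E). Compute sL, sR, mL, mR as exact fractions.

left sensor world pos  = (2, 2); dL² = 221
right sensor world pos = (2, 0); dR² = 169
sL = 60/221 = 60/221
sR = 60/169 = 60/169
mL = 1/2·sL + -1/2·sR = -120/2873
mR = 0·sL + -1/2·sR = -30/169

60/221 60/169 -120/2873 -30/169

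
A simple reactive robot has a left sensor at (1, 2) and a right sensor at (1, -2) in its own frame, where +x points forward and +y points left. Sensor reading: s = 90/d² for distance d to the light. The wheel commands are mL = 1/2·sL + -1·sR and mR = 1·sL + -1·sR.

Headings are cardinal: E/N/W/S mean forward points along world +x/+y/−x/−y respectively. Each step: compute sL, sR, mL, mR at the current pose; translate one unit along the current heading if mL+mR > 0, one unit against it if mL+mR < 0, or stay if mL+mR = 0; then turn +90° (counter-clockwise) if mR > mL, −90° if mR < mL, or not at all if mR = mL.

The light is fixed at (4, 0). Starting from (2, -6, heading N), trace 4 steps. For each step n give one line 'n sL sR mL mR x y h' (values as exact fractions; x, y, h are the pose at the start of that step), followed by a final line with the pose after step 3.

n=0: pose=(2,-6,N); sL=90/41, sR=18/5; mL=-513/205, mR=-288/205; mL+mR=-801/205 → advance -1; mR−mL=45/41 → turn +1·90°
n=1: pose=(2,-7,W); sL=1, sR=45/17; mL=-73/34, mR=-28/17; mL+mR=-129/34 → advance -1; mR−mL=1/2 → turn +1·90°
n=2: pose=(3,-7,S); sL=18/13, sR=90/73; mL=-513/949, mR=144/949; mL+mR=-369/949 → advance -1; mR−mL=9/13 → turn +1·90°
n=3: pose=(3,-6,E); sL=45/8, sR=45/32; mL=45/32, mR=135/32; mL+mR=45/8 → advance +1; mR−mL=45/16 → turn +1·90°

0 90/41 18/5 -513/205 -288/205 2 -6 N
1 1 45/17 -73/34 -28/17 2 -7 W
2 18/13 90/73 -513/949 144/949 3 -7 S
3 45/8 45/32 45/32 135/32 3 -6 E
final 4 -6 N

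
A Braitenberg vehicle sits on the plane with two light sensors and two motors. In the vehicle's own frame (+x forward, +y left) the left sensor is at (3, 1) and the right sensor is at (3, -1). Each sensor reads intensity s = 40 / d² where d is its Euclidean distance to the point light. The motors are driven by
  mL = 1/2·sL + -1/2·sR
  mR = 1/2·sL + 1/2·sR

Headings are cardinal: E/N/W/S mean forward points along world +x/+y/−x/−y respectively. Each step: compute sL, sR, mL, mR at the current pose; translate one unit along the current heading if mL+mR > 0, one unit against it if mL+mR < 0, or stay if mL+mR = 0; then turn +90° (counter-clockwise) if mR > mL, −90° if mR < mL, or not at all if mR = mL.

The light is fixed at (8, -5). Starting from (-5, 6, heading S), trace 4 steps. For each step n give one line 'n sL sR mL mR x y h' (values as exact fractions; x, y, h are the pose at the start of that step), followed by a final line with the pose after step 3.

0 5/26 2/13 1/52 9/52 -5 6 S
1 40/221 40/181 -800/40001 8040/40001 -5 5 E
2 20/169 4/29 -48/4901 628/4901 -4 5 N
3 8/65 40/369 176/23985 2776/23985 -4 6 W
final -5 6 S

n=0: pose=(-5,6,S); sL=5/26, sR=2/13; mL=1/52, mR=9/52; mL+mR=5/26 → advance +1; mR−mL=2/13 → turn +1·90°
n=1: pose=(-5,5,E); sL=40/221, sR=40/181; mL=-800/40001, mR=8040/40001; mL+mR=40/221 → advance +1; mR−mL=40/181 → turn +1·90°
n=2: pose=(-4,5,N); sL=20/169, sR=4/29; mL=-48/4901, mR=628/4901; mL+mR=20/169 → advance +1; mR−mL=4/29 → turn +1·90°
n=3: pose=(-4,6,W); sL=8/65, sR=40/369; mL=176/23985, mR=2776/23985; mL+mR=8/65 → advance +1; mR−mL=40/369 → turn +1·90°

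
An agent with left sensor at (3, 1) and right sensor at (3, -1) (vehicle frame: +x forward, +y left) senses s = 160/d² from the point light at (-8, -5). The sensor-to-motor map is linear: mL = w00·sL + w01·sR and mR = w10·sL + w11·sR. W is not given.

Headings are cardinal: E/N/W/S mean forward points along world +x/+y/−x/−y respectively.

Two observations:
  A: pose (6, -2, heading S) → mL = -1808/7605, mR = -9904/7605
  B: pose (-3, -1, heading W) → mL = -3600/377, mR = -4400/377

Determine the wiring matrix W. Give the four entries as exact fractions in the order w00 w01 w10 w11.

-1 1/2 -1/2 -1

obs A: pose=(6,-2,S) → sL=32/45, sR=160/169, mL=-1808/7605, mR=-9904/7605
obs B: pose=(-3,-1,W) → sL=160/13, sR=160/29, mL=-3600/377, mR=-4400/377
sensor matrix S = [[32/45, 160/169], [160/13, 160/29]]; det S = -4431872/573417
solve [mL_A; mL_B] = S·[w00; w01] and [mR_A; mR_B] = S·[w10; w11]:
  w00 = -1, w01 = 1/2, w10 = -1/2, w11 = -1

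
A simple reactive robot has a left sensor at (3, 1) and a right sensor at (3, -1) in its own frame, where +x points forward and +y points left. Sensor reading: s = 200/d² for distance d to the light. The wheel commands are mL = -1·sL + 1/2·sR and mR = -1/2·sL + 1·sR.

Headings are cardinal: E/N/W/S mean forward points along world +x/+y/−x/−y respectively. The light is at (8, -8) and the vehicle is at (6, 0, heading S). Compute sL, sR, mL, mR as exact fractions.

100/13 100/17 -1050/221 450/221

left sensor world pos  = (7, -3); dL² = 26
right sensor world pos = (5, -3); dR² = 34
sL = 200/26 = 100/13
sR = 200/34 = 100/17
mL = -1·sL + 1/2·sR = -1050/221
mR = -1/2·sL + 1·sR = 450/221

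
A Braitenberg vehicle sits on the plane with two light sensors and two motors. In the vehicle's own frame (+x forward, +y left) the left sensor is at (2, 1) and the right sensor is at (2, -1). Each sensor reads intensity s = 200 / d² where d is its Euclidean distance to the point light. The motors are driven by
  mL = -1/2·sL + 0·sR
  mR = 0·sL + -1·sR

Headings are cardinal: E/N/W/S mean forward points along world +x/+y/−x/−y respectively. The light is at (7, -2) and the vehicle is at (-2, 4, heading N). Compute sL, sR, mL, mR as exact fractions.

left sensor world pos  = (-3, 6); dL² = 164
right sensor world pos = (-1, 6); dR² = 128
sL = 200/164 = 50/41
sR = 200/128 = 25/16
mL = -1/2·sL + 0·sR = -25/41
mR = 0·sL + -1·sR = -25/16

50/41 25/16 -25/41 -25/16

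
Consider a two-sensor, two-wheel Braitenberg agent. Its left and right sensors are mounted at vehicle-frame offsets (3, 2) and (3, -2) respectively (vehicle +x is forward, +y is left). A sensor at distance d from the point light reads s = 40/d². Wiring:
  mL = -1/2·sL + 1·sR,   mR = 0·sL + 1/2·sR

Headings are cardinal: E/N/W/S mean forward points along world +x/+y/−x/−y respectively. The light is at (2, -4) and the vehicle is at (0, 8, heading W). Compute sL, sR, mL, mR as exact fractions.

8/25 40/221 116/5525 20/221

left sensor world pos  = (-3, 6); dL² = 125
right sensor world pos = (-3, 10); dR² = 221
sL = 40/125 = 8/25
sR = 40/221 = 40/221
mL = -1/2·sL + 1·sR = 116/5525
mR = 0·sL + 1/2·sR = 20/221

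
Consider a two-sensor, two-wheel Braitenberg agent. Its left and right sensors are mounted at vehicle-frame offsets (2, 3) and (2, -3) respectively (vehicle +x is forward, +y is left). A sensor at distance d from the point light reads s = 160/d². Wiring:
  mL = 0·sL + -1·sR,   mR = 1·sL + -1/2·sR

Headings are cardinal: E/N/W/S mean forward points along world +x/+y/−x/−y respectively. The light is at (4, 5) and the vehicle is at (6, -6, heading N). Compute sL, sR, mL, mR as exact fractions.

80/41 80/53 -80/53 2600/2173

left sensor world pos  = (3, -4); dL² = 82
right sensor world pos = (9, -4); dR² = 106
sL = 160/82 = 80/41
sR = 160/106 = 80/53
mL = 0·sL + -1·sR = -80/53
mR = 1·sL + -1/2·sR = 2600/2173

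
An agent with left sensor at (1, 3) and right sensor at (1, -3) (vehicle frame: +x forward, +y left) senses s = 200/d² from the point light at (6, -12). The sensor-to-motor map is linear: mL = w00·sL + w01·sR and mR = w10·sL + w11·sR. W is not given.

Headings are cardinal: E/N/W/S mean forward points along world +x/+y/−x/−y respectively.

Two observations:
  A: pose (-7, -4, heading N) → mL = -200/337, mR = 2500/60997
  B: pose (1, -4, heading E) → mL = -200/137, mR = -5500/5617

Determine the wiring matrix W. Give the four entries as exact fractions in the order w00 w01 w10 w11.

obs A: pose=(-7,-4,N) → sL=200/337, sR=200/181, mL=-200/337, mR=2500/60997
obs B: pose=(1,-4,E) → sL=200/137, sR=200/41, mL=-200/137, mR=-5500/5617
sensor matrix S = [[200/337, 200/181], [200/137, 200/41]]; det S = 439200000/342620149
solve [mL_A; mL_B] = S·[w00; w01] and [mR_A; mR_B] = S·[w10; w11]:
  w00 = -1, w01 = 0, w10 = 1, w11 = -1/2

-1 0 1 -1/2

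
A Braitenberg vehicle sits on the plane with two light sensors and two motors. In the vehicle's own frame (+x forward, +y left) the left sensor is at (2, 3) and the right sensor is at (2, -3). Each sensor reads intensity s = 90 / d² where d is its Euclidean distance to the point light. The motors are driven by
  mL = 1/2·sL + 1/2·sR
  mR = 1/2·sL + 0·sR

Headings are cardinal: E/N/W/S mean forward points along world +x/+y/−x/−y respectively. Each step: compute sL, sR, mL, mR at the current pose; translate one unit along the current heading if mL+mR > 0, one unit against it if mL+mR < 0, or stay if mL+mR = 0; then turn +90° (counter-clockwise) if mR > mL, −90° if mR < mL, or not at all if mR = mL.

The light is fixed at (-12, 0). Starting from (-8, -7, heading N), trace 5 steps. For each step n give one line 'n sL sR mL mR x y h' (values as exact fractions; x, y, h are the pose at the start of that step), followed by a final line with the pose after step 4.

0 45/13 45/37 1125/481 45/26 -8 -7 N
1 2 10/13 18/13 1 -8 -6 E
2 45/64 45/34 2205/2176 45/128 -7 -6 S
3 90/109 18/5 1206/545 45/109 -7 -7 W
4 45/13 45/37 1125/481 45/26 -8 -7 N
final -8 -6 E

n=0: pose=(-8,-7,N); sL=45/13, sR=45/37; mL=1125/481, mR=45/26; mL+mR=3915/962 → advance +1; mR−mL=-45/74 → turn -1·90°
n=1: pose=(-8,-6,E); sL=2, sR=10/13; mL=18/13, mR=1; mL+mR=31/13 → advance +1; mR−mL=-5/13 → turn -1·90°
n=2: pose=(-7,-6,S); sL=45/64, sR=45/34; mL=2205/2176, mR=45/128; mL+mR=1485/1088 → advance +1; mR−mL=-45/68 → turn -1·90°
n=3: pose=(-7,-7,W); sL=90/109, sR=18/5; mL=1206/545, mR=45/109; mL+mR=1431/545 → advance +1; mR−mL=-9/5 → turn -1·90°
n=4: pose=(-8,-7,N); sL=45/13, sR=45/37; mL=1125/481, mR=45/26; mL+mR=3915/962 → advance +1; mR−mL=-45/74 → turn -1·90°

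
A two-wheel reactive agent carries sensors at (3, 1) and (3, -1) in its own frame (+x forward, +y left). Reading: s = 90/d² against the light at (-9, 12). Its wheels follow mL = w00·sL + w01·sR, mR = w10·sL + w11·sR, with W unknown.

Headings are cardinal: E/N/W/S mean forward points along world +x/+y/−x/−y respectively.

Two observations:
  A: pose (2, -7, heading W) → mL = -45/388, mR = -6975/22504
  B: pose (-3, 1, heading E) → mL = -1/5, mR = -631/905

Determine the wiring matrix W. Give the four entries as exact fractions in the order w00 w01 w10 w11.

obs A: pose=(2,-7,W) → sL=45/232, sR=45/194, mL=-45/388, mR=-6975/22504
obs B: pose=(-3,1,E) → sL=90/181, sR=2/5, mL=-1/5, mR=-631/905
sensor matrix S = [[45/232, 45/194], [90/181, 2/5]]; det S = -76887/2036612
solve [mL_A; mL_B] = S·[w00; w01] and [mR_A; mR_B] = S·[w10; w11]:
  w00 = 0, w01 = -1/2, w10 = -1, w11 = -1/2

0 -1/2 -1 -1/2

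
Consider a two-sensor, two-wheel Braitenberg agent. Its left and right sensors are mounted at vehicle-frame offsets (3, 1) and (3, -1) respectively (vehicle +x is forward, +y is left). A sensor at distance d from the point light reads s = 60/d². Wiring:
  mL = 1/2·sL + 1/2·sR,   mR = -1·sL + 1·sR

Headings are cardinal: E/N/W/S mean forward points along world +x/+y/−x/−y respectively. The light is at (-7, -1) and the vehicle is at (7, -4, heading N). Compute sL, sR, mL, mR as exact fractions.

left sensor world pos  = (6, -1); dL² = 169
right sensor world pos = (8, -1); dR² = 225
sL = 60/169 = 60/169
sR = 60/225 = 4/15
mL = 1/2·sL + 1/2·sR = 788/2535
mR = -1·sL + 1·sR = -224/2535

60/169 4/15 788/2535 -224/2535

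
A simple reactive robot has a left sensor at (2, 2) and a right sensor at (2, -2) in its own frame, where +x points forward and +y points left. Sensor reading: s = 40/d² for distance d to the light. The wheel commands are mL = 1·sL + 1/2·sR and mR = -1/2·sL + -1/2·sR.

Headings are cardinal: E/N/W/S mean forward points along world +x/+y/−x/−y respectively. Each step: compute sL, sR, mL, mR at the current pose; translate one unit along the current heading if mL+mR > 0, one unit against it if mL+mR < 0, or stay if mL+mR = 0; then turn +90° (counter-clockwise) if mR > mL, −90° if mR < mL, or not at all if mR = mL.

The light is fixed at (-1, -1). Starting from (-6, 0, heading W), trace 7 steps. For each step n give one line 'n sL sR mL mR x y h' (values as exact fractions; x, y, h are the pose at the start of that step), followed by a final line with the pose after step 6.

n=0: pose=(-6,0,W); sL=4/5, sR=20/29; mL=166/145, mR=-108/145; mL+mR=2/5 → advance +1; mR−mL=-274/145 → turn -1·90°
n=1: pose=(-7,0,N); sL=40/73, sR=8/5; mL=492/365, mR=-392/365; mL+mR=20/73 → advance +1; mR−mL=-884/365 → turn -1·90°
n=2: pose=(-7,1,E); sL=5/4, sR=5/2; mL=5/2, mR=-15/8; mL+mR=5/8 → advance +1; mR−mL=-35/8 → turn -1·90°
n=3: pose=(-6,1,S); sL=40/9, sR=40/49; mL=2140/441, mR=-1160/441; mL+mR=20/9 → advance +1; mR−mL=-1100/147 → turn -1·90°
n=4: pose=(-6,0,W); sL=4/5, sR=20/29; mL=166/145, mR=-108/145; mL+mR=2/5 → advance +1; mR−mL=-274/145 → turn -1·90°
n=5: pose=(-7,0,N); sL=40/73, sR=8/5; mL=492/365, mR=-392/365; mL+mR=20/73 → advance +1; mR−mL=-884/365 → turn -1·90°
n=6: pose=(-7,1,E); sL=5/4, sR=5/2; mL=5/2, mR=-15/8; mL+mR=5/8 → advance +1; mR−mL=-35/8 → turn -1·90°

0 4/5 20/29 166/145 -108/145 -6 0 W
1 40/73 8/5 492/365 -392/365 -7 0 N
2 5/4 5/2 5/2 -15/8 -7 1 E
3 40/9 40/49 2140/441 -1160/441 -6 1 S
4 4/5 20/29 166/145 -108/145 -6 0 W
5 40/73 8/5 492/365 -392/365 -7 0 N
6 5/4 5/2 5/2 -15/8 -7 1 E
final -6 1 S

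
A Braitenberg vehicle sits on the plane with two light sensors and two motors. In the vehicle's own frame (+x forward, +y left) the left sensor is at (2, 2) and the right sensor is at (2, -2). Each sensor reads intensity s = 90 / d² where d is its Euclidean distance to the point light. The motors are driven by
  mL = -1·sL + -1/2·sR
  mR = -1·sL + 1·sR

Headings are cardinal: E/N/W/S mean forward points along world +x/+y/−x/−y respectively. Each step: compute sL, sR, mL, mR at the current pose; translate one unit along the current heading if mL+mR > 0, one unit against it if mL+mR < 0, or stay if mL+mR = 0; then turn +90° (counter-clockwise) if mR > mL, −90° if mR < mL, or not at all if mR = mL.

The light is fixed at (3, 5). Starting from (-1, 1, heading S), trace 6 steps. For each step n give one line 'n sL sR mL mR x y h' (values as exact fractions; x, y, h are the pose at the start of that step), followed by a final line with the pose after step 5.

n=0: pose=(-1,1,S); sL=9/4, sR=5/4; mL=-23/8, mR=-1; mL+mR=-31/8 → advance -1; mR−mL=15/8 → turn +1·90°
n=1: pose=(-1,2,E); sL=18, sR=90/29; mL=-567/29, mR=-432/29; mL+mR=-999/29 → advance -1; mR−mL=135/29 → turn +1·90°
n=2: pose=(-2,2,N); sL=9/5, sR=9; mL=-63/10, mR=36/5; mL+mR=9/10 → advance +1; mR−mL=27/2 → turn +1·90°
n=3: pose=(-2,3,W); sL=18/13, sR=90/49; mL=-1467/637, mR=288/637; mL+mR=-1179/637 → advance -1; mR−mL=135/49 → turn +1·90°
n=4: pose=(-1,3,S); sL=9/2, sR=45/26; mL=-279/52, mR=-36/13; mL+mR=-423/52 → advance -1; mR−mL=135/52 → turn +1·90°
n=5: pose=(-1,4,E); sL=18, sR=90/13; mL=-279/13, mR=-144/13; mL+mR=-423/13 → advance -1; mR−mL=135/13 → turn +1·90°

0 9/4 5/4 -23/8 -1 -1 1 S
1 18 90/29 -567/29 -432/29 -1 2 E
2 9/5 9 -63/10 36/5 -2 2 N
3 18/13 90/49 -1467/637 288/637 -2 3 W
4 9/2 45/26 -279/52 -36/13 -1 3 S
5 18 90/13 -279/13 -144/13 -1 4 E
final -2 4 N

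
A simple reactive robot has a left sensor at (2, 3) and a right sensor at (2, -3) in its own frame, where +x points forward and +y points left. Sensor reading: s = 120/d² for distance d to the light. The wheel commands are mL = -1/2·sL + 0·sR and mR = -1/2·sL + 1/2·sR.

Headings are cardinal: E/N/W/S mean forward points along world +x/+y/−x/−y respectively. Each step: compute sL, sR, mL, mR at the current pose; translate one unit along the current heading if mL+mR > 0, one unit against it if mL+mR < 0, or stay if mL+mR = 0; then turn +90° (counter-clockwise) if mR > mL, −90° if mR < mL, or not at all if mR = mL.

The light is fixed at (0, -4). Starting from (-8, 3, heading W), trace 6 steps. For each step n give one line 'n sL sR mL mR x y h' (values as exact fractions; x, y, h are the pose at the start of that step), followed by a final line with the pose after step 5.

n=0: pose=(-8,3,W); sL=30/29, sR=3/5; mL=-15/29, mR=-63/290; mL+mR=-213/290 → advance -1; mR−mL=3/10 → turn +1·90°
n=1: pose=(-7,3,S); sL=120/41, sR=24/25; mL=-60/41, mR=-1008/1025; mL+mR=-2508/1025 → advance -1; mR−mL=12/25 → turn +1·90°
n=2: pose=(-7,4,E); sL=60/73, sR=12/5; mL=-30/73, mR=288/365; mL+mR=138/365 → advance +1; mR−mL=6/5 → turn +1·90°
n=3: pose=(-6,4,N); sL=120/181, sR=120/109; mL=-60/181, mR=4320/19729; mL+mR=-2220/19729 → advance -1; mR−mL=60/109 → turn +1·90°
n=4: pose=(-6,3,W); sL=3/2, sR=30/41; mL=-3/4, mR=-63/164; mL+mR=-93/82 → advance -1; mR−mL=15/41 → turn +1·90°
n=5: pose=(-5,3,S); sL=120/29, sR=120/89; mL=-60/29, mR=-3600/2581; mL+mR=-8940/2581 → advance -1; mR−mL=60/89 → turn +1·90°

0 30/29 3/5 -15/29 -63/290 -8 3 W
1 120/41 24/25 -60/41 -1008/1025 -7 3 S
2 60/73 12/5 -30/73 288/365 -7 4 E
3 120/181 120/109 -60/181 4320/19729 -6 4 N
4 3/2 30/41 -3/4 -63/164 -6 3 W
5 120/29 120/89 -60/29 -3600/2581 -5 3 S
final -5 4 E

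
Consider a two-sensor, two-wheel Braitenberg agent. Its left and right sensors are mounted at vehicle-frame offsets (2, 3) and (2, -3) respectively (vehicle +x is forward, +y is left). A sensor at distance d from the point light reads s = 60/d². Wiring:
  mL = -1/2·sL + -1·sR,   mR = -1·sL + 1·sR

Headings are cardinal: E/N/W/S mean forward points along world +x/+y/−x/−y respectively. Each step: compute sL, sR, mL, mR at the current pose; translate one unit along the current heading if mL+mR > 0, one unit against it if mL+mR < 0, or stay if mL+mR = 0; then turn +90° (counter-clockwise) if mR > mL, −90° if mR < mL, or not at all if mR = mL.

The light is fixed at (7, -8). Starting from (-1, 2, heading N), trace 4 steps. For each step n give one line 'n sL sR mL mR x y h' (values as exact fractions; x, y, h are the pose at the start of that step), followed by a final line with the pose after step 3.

n=0: pose=(-1,2,N); sL=12/53, sR=60/169; mL=-4194/8957, mR=1152/8957; mL+mR=-18/53 → advance -1; mR−mL=5346/8957 → turn +1·90°
n=1: pose=(-1,1,W); sL=15/34, sR=15/61; mL=-1935/4148, mR=-405/2074; mL+mR=-45/68 → advance -1; mR−mL=1125/4148 → turn +1·90°
n=2: pose=(0,1,S); sL=12/13, sR=60/149; mL=-1674/1937, mR=-1008/1937; mL+mR=-18/13 → advance -1; mR−mL=666/1937 → turn +1·90°
n=3: pose=(0,2,E); sL=30/97, sR=30/37; mL=-3465/3589, mR=1800/3589; mL+mR=-45/97 → advance -1; mR−mL=5265/3589 → turn +1·90°

0 12/53 60/169 -4194/8957 1152/8957 -1 2 N
1 15/34 15/61 -1935/4148 -405/2074 -1 1 W
2 12/13 60/149 -1674/1937 -1008/1937 0 1 S
3 30/97 30/37 -3465/3589 1800/3589 0 2 E
final -1 2 N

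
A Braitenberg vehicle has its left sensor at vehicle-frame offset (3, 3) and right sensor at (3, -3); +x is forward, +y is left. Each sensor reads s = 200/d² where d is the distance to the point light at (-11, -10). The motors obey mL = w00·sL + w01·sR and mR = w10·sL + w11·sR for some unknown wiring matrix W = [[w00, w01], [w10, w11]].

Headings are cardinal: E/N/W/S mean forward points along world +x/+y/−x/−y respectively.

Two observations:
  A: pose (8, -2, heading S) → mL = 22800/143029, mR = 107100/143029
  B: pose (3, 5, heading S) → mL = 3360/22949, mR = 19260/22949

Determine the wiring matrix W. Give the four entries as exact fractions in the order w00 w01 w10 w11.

obs A: pose=(8,-2,S) → sL=200/509, sR=200/281, mL=22800/143029, mR=107100/143029
obs B: pose=(3,5,S) → sL=200/433, sR=40/53, mL=3360/22949, mR=19260/22949
sensor matrix S = [[200/509, 200/281], [200/433, 40/53]]; det S = -105696000/3282372521
solve [mL_A; mL_B] = S·[w00; w01] and [mR_A; mR_B] = S·[w10; w11]:
  w00 = -1/2, w01 = 1/2, w10 = 1, w11 = 1/2

-1/2 1/2 1 1/2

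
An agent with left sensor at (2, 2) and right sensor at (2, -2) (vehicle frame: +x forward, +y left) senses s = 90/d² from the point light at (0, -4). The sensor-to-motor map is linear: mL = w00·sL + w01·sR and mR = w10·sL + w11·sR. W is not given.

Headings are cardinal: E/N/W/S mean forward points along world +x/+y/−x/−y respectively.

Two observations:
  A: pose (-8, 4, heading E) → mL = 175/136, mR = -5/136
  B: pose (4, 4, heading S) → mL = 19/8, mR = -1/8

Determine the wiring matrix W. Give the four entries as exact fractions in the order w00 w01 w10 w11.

obs A: pose=(-8,4,E) → sL=45/68, sR=5/4, mL=175/136, mR=-5/136
obs B: pose=(4,4,S) → sL=5/4, sR=9/4, mL=19/8, mR=-1/8
sensor matrix S = [[45/68, 5/4], [5/4, 9/4]]; det S = -5/68
solve [mL_A; mL_B] = S·[w00; w01] and [mR_A; mR_B] = S·[w10; w11]:
  w00 = 1, w01 = 1/2, w10 = -1, w11 = 1/2

1 1/2 -1 1/2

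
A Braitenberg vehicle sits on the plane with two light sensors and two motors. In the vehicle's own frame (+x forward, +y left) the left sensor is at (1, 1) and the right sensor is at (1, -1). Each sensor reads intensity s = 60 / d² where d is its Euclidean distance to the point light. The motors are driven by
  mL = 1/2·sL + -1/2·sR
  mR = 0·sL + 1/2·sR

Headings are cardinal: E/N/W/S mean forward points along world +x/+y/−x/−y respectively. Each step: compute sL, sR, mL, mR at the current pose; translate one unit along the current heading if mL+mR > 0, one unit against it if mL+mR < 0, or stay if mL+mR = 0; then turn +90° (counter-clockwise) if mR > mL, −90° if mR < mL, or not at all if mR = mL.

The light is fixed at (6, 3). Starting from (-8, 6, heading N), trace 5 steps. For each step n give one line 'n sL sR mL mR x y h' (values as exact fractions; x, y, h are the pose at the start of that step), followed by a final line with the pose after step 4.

0 60/241 12/37 -336/8917 6/37 -8 6 N
1 10/39 6/25 8/975 3/25 -8 7 W
2 12/41 12/53 72/2173 6/53 -9 7 S
3 15/53 3/10 -9/1060 3/20 -9 6 E
4 60/241 12/37 -336/8917 6/37 -8 6 N
final -8 7 W

n=0: pose=(-8,6,N); sL=60/241, sR=12/37; mL=-336/8917, mR=6/37; mL+mR=30/241 → advance +1; mR−mL=1782/8917 → turn +1·90°
n=1: pose=(-8,7,W); sL=10/39, sR=6/25; mL=8/975, mR=3/25; mL+mR=5/39 → advance +1; mR−mL=109/975 → turn +1·90°
n=2: pose=(-9,7,S); sL=12/41, sR=12/53; mL=72/2173, mR=6/53; mL+mR=6/41 → advance +1; mR−mL=174/2173 → turn +1·90°
n=3: pose=(-9,6,E); sL=15/53, sR=3/10; mL=-9/1060, mR=3/20; mL+mR=15/106 → advance +1; mR−mL=42/265 → turn +1·90°
n=4: pose=(-8,6,N); sL=60/241, sR=12/37; mL=-336/8917, mR=6/37; mL+mR=30/241 → advance +1; mR−mL=1782/8917 → turn +1·90°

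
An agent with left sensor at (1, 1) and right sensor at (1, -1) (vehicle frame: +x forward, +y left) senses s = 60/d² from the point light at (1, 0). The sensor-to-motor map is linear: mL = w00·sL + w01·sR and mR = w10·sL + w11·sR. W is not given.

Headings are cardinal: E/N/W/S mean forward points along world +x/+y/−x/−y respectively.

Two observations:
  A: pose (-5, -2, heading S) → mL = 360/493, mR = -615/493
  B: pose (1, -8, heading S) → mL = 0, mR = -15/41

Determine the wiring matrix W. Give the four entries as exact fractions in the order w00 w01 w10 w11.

obs A: pose=(-5,-2,S) → sL=30/17, sR=30/29, mL=360/493, mR=-615/493
obs B: pose=(1,-8,S) → sL=30/41, sR=30/41, mL=0, mR=-15/41
sensor matrix S = [[30/17, 30/29], [30/41, 30/41]]; det S = 10800/20213
solve [mL_A; mL_B] = S·[w00; w01] and [mR_A; mR_B] = S·[w10; w11]:
  w00 = 1, w01 = -1, w10 = -1, w11 = 1/2

1 -1 -1 1/2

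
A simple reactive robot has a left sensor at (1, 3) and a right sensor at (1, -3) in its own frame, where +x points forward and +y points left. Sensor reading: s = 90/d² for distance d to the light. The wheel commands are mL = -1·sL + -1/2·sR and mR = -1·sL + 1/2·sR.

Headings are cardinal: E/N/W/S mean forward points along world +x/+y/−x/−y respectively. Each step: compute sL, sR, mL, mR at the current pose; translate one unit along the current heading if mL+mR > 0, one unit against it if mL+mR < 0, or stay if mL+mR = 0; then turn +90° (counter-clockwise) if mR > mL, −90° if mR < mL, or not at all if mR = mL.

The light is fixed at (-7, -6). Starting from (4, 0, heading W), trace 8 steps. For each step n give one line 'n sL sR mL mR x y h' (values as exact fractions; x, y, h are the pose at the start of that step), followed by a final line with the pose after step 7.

n=0: pose=(4,0,W); sL=90/109, sR=90/181; mL=-21195/19729, mR=-11385/19729; mL+mR=-180/109 → advance -1; mR−mL=90/181 → turn +1·90°
n=1: pose=(5,0,S); sL=9/25, sR=45/53; mL=-2079/2650, mR=171/2650; mL+mR=-18/25 → advance -1; mR−mL=45/53 → turn +1·90°
n=2: pose=(5,1,E); sL=90/269, sR=18/37; mL=-5751/9953, mR=-909/9953; mL+mR=-180/269 → advance -1; mR−mL=18/37 → turn +1·90°
n=3: pose=(4,1,N); sL=45/64, sR=9/26; mL=-729/832, mR=-441/832; mL+mR=-45/32 → advance -1; mR−mL=9/26 → turn +1·90°
n=4: pose=(4,0,W); sL=90/109, sR=90/181; mL=-21195/19729, mR=-11385/19729; mL+mR=-180/109 → advance -1; mR−mL=90/181 → turn +1·90°
n=5: pose=(5,0,S); sL=9/25, sR=45/53; mL=-2079/2650, mR=171/2650; mL+mR=-18/25 → advance -1; mR−mL=45/53 → turn +1·90°
n=6: pose=(5,1,E); sL=90/269, sR=18/37; mL=-5751/9953, mR=-909/9953; mL+mR=-180/269 → advance -1; mR−mL=18/37 → turn +1·90°
n=7: pose=(4,1,N); sL=45/64, sR=9/26; mL=-729/832, mR=-441/832; mL+mR=-45/32 → advance -1; mR−mL=9/26 → turn +1·90°

0 90/109 90/181 -21195/19729 -11385/19729 4 0 W
1 9/25 45/53 -2079/2650 171/2650 5 0 S
2 90/269 18/37 -5751/9953 -909/9953 5 1 E
3 45/64 9/26 -729/832 -441/832 4 1 N
4 90/109 90/181 -21195/19729 -11385/19729 4 0 W
5 9/25 45/53 -2079/2650 171/2650 5 0 S
6 90/269 18/37 -5751/9953 -909/9953 5 1 E
7 45/64 9/26 -729/832 -441/832 4 1 N
final 4 0 W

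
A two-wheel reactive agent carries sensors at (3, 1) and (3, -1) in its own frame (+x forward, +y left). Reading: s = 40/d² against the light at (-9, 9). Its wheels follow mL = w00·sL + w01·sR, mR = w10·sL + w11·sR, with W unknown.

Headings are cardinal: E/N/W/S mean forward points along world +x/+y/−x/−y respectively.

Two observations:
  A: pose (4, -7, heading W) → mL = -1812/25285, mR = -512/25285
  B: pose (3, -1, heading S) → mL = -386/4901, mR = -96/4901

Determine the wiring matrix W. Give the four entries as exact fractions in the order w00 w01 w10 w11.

obs A: pose=(4,-7,W) → sL=40/389, sR=8/65, mL=-1812/25285, mR=-512/25285
obs B: pose=(3,-1,S) → sL=20/169, sR=4/29, mL=-386/4901, mR=-96/4901
sensor matrix S = [[40/389, 8/65], [20/169, 4/29]]; det S = -9472/24784357
solve [mL_A; mL_B] = S·[w00; w01] and [mR_A; mR_B] = S·[w10; w11]:
  w00 = 1/2, w01 = -1, w10 = 1, w11 = -1

1/2 -1 1 -1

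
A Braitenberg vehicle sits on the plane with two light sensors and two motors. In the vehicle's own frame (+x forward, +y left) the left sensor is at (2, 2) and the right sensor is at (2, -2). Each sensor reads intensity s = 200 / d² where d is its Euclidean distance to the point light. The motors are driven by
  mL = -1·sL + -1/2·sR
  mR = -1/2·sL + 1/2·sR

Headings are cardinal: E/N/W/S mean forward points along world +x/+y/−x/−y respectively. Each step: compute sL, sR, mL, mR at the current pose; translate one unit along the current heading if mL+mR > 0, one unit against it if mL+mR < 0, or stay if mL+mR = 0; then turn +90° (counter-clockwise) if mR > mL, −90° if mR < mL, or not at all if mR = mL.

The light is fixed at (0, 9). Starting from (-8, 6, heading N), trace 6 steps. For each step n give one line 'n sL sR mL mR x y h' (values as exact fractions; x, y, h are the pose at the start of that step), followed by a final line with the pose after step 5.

0 200/101 200/37 -17500/3737 6400/3737 -8 6 N
1 25/17 25/13 -1075/442 50/221 -8 5 W
2 200/61 200/117 -29500/7137 -5600/7137 -7 5 S
3 100/13 4 -126/13 -24/13 -7 6 E
4 200/101 200/37 -17500/3737 6400/3737 -8 6 N
5 25/17 25/13 -1075/442 50/221 -8 5 W
final -7 5 S

n=0: pose=(-8,6,N); sL=200/101, sR=200/37; mL=-17500/3737, mR=6400/3737; mL+mR=-300/101 → advance -1; mR−mL=23900/3737 → turn +1·90°
n=1: pose=(-8,5,W); sL=25/17, sR=25/13; mL=-1075/442, mR=50/221; mL+mR=-75/34 → advance -1; mR−mL=1175/442 → turn +1·90°
n=2: pose=(-7,5,S); sL=200/61, sR=200/117; mL=-29500/7137, mR=-5600/7137; mL+mR=-300/61 → advance -1; mR−mL=23900/7137 → turn +1·90°
n=3: pose=(-7,6,E); sL=100/13, sR=4; mL=-126/13, mR=-24/13; mL+mR=-150/13 → advance -1; mR−mL=102/13 → turn +1·90°
n=4: pose=(-8,6,N); sL=200/101, sR=200/37; mL=-17500/3737, mR=6400/3737; mL+mR=-300/101 → advance -1; mR−mL=23900/3737 → turn +1·90°
n=5: pose=(-8,5,W); sL=25/17, sR=25/13; mL=-1075/442, mR=50/221; mL+mR=-75/34 → advance -1; mR−mL=1175/442 → turn +1·90°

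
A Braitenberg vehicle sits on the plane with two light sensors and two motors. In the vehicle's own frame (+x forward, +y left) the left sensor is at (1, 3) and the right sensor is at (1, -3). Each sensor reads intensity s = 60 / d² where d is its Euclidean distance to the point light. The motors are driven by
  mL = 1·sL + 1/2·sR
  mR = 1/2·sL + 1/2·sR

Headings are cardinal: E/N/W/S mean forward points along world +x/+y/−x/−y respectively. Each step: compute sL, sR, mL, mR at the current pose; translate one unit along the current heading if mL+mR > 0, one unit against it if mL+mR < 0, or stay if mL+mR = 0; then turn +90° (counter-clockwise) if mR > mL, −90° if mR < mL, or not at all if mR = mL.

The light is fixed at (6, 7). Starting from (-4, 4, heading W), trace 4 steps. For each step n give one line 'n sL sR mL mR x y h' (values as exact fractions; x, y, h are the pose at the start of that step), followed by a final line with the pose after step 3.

n=0: pose=(-4,4,W); sL=60/157, sR=60/121; mL=11970/18997, mR=8340/18997; mL+mR=20310/18997 → advance +1; mR−mL=-30/157 → turn -1·90°
n=1: pose=(-5,4,N); sL=3/10, sR=15/17; mL=63/85, mR=201/340; mL+mR=453/340 → advance +1; mR−mL=-3/20 → turn -1·90°
n=2: pose=(-5,5,E); sL=60/101, sR=12/25; mL=2106/2525, mR=1356/2525; mL+mR=3462/2525 → advance +1; mR−mL=-30/101 → turn -1·90°
n=3: pose=(-4,5,S); sL=30/29, sR=30/89; mL=3105/2581, mR=1770/2581; mL+mR=4875/2581 → advance +1; mR−mL=-15/29 → turn -1·90°

0 60/157 60/121 11970/18997 8340/18997 -4 4 W
1 3/10 15/17 63/85 201/340 -5 4 N
2 60/101 12/25 2106/2525 1356/2525 -5 5 E
3 30/29 30/89 3105/2581 1770/2581 -4 5 S
final -4 4 W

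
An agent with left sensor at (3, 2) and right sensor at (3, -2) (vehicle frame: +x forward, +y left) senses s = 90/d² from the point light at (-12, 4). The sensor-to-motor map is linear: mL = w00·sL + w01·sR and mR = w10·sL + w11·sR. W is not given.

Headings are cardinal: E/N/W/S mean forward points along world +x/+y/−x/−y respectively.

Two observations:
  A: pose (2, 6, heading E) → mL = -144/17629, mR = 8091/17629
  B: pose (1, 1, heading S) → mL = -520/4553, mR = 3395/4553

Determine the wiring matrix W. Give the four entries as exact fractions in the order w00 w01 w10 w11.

1/2 -1/2 1/2 1

obs A: pose=(2,6,E) → sL=18/61, sR=90/289, mL=-144/17629, mR=8091/17629
obs B: pose=(1,1,S) → sL=10/29, sR=90/157, mL=-520/4553, mR=3395/4553
sensor matrix S = [[18/61, 90/289], [10/29, 90/157]]; det S = 4957920/80264837
solve [mL_A; mL_B] = S·[w00; w01] and [mR_A; mR_B] = S·[w10; w11]:
  w00 = 1/2, w01 = -1/2, w10 = 1/2, w11 = 1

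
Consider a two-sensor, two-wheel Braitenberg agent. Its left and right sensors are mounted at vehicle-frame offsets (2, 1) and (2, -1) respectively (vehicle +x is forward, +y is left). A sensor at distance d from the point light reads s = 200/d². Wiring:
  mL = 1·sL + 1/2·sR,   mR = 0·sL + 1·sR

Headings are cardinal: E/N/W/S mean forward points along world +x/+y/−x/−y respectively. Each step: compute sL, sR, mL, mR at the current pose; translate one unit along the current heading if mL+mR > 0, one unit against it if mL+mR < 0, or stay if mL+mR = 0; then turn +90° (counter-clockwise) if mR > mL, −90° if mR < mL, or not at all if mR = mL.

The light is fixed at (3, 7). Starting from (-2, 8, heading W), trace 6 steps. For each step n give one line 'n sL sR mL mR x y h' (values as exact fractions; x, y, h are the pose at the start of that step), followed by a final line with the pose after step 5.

0 200/49 200/53 15500/2597 200/53 -2 8 W
1 100/29 100/17 3150/493 100/17 -3 8 N
2 8 200/17 236/17 200/17 -3 9 E
3 25/2 50/9 275/18 50/9 -2 9 S
4 200/49 200/53 15500/2597 200/53 -2 8 W
5 100/29 100/17 3150/493 100/17 -3 8 N
final -3 9 E

n=0: pose=(-2,8,W); sL=200/49, sR=200/53; mL=15500/2597, mR=200/53; mL+mR=25300/2597 → advance +1; mR−mL=-5700/2597 → turn -1·90°
n=1: pose=(-3,8,N); sL=100/29, sR=100/17; mL=3150/493, mR=100/17; mL+mR=6050/493 → advance +1; mR−mL=-250/493 → turn -1·90°
n=2: pose=(-3,9,E); sL=8, sR=200/17; mL=236/17, mR=200/17; mL+mR=436/17 → advance +1; mR−mL=-36/17 → turn -1·90°
n=3: pose=(-2,9,S); sL=25/2, sR=50/9; mL=275/18, mR=50/9; mL+mR=125/6 → advance +1; mR−mL=-175/18 → turn -1·90°
n=4: pose=(-2,8,W); sL=200/49, sR=200/53; mL=15500/2597, mR=200/53; mL+mR=25300/2597 → advance +1; mR−mL=-5700/2597 → turn -1·90°
n=5: pose=(-3,8,N); sL=100/29, sR=100/17; mL=3150/493, mR=100/17; mL+mR=6050/493 → advance +1; mR−mL=-250/493 → turn -1·90°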